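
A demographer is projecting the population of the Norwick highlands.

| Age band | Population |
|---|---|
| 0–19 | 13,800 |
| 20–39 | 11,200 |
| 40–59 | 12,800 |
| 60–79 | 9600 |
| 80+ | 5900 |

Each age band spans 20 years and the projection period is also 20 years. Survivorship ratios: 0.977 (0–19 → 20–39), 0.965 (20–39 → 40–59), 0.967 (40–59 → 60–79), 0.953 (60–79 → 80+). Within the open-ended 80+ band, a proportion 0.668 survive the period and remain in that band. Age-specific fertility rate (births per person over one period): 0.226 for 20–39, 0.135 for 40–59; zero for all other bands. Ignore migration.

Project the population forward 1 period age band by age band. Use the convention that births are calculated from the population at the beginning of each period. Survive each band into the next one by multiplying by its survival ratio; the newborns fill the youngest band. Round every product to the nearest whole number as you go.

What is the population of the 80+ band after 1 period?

Numbering the bands 1..5 from youngest to oldest:
Period 1:
Births: 11200 × 0.226 = 2531  |  12800 × 0.135 = 1728 → 4259
Band 2: 13800 × 0.977 = 13483
Band 3: 11200 × 0.965 = 10808
Band 4: 12800 × 0.967 = 12378
Band 5: 9600 × 0.953 + 5900 × 0.668 = 9149 + 3941 = 13090
End of period: [4259, 13483, 10808, 12378, 13090]

13090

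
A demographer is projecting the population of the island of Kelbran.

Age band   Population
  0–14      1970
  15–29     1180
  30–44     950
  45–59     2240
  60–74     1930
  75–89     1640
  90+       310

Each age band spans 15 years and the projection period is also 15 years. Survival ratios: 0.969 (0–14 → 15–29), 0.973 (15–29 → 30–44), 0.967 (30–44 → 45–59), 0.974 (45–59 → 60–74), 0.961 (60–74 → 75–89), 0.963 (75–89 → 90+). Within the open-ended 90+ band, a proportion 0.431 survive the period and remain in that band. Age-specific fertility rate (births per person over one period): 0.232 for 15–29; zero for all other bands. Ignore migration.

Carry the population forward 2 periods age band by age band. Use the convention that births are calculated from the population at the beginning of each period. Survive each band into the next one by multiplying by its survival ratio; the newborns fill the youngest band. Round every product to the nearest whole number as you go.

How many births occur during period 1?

Call the bands 1 to 7, youngest first.
[period 1]
Births: 1180 * 0.232 = 274
Band 2: 1970 * 0.969 = 1909
Band 3: 1180 * 0.973 = 1148
Band 4: 950 * 0.967 = 919
Band 5: 2240 * 0.974 = 2182
Band 6: 1930 * 0.961 = 1855
Band 7: 1640 * 0.963 + 310 * 0.431 = 1579 + 134 = 1713
Population now: 0–14=274, 15–29=1909, 30–44=1148, 45–59=919, 60–74=2182, 75–89=1855, 90+=1713

274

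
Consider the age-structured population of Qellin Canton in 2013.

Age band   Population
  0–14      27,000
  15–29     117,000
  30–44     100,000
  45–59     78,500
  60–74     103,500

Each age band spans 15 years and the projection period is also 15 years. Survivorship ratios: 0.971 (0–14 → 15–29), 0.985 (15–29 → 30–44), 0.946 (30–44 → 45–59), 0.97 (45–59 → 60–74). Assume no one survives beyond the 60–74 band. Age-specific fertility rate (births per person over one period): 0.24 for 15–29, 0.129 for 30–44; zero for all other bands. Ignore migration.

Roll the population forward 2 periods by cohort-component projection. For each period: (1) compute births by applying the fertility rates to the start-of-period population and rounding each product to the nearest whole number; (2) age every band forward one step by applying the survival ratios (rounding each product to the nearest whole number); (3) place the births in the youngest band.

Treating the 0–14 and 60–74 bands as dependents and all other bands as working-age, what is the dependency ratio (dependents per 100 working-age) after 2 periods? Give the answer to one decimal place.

After projecting period 1:
Births: 117000 * 0.24 = 28080, 100000 * 0.129 = 12900 → 40980
15–29: 27000 * 0.971 = 26217
30–44: 117000 * 0.985 = 115245
45–59: 100000 * 0.946 = 94600
60–74: 78500 * 0.97 = 76145
End of period: [40980, 26217, 115245, 94600, 76145]
After projecting period 2:
Births: 26217 * 0.24 = 6292, 115245 * 0.129 = 14867 → 21159
15–29: 40980 * 0.971 = 39792
30–44: 26217 * 0.985 = 25824
45–59: 115245 * 0.946 = 109022
60–74: 94600 * 0.97 = 91762
End of period: [21159, 39792, 25824, 109022, 91762]
Dependents (band 0–14 + band 60–74) = 21159 + 91762 = 112921; working-age = 174638; ratio = 112921/174638 × 100 = 64.7

64.7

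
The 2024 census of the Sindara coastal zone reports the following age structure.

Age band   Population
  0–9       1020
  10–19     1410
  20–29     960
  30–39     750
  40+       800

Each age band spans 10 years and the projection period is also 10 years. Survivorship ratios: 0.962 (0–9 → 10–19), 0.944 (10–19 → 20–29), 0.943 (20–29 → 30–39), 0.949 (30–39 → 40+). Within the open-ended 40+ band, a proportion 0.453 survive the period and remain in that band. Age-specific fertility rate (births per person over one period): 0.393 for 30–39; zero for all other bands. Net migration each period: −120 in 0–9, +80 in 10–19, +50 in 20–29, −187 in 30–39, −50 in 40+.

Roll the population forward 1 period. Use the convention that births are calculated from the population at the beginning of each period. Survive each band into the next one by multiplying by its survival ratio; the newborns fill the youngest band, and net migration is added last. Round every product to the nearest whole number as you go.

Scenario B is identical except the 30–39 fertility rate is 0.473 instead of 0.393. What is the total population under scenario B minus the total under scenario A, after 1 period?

[period 1]
Births: 750 * 0.393 = 295
10–19: 1020 * 0.962 = 981
20–29: 1410 * 0.944 = 1331
30–39: 960 * 0.943 = 905
40+: 750 * 0.949 + 800 * 0.453 = 712 + 362 = 1074
Net migration: 0–9 − 120 → 175; 10–19 + 80 → 1061; 20–29 + 50 → 1381; 30–39 − 187 → 718; 40+ − 50 → 1024
→ [175, 1061, 1381, 718, 1024]
Scenario A total after 1 period: 4359
Scenario B projection —
[period 1]
Births: 750 * 0.473 = 355
10–19: 1020 * 0.962 = 981
20–29: 1410 * 0.944 = 1331
30–39: 960 * 0.943 = 905
40+: 750 * 0.949 + 800 * 0.453 = 712 + 362 = 1074
Net migration: 0–9 − 120 → 235; 10–19 + 80 → 1061; 20–29 + 50 → 1381; 30–39 − 187 → 718; 40+ − 50 → 1024
→ [235, 1061, 1381, 718, 1024]
Scenario B total after 1 period: 4419
Difference B − A = 4419 − 4359 = 60

60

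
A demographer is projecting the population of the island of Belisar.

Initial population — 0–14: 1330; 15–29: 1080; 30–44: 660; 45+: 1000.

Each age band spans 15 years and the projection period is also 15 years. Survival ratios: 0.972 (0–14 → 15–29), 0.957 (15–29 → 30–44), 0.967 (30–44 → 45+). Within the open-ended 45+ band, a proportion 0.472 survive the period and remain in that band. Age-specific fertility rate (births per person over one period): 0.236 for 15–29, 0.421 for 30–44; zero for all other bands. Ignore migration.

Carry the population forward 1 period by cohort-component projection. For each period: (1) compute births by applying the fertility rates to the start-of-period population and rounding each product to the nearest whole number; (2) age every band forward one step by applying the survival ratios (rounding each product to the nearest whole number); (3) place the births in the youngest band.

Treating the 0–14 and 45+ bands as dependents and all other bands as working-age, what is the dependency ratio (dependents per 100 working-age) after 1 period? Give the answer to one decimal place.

After projecting period 1:
Births: 1080 * 0.236 = 255 ; 660 * 0.421 = 278 ⇒ total 533
15–29: 1330 * 0.972 = 1293
30–44: 1080 * 0.957 = 1034
45+: 660 * 0.967 + 1000 * 0.472 = 638 + 472 = 1110
→ [533, 1293, 1034, 1110]
Dependents (band 0–14 + band 45+) = 533 + 1110 = 1643; working-age = 2327; ratio = 1643/2327 × 100 = 70.6

70.6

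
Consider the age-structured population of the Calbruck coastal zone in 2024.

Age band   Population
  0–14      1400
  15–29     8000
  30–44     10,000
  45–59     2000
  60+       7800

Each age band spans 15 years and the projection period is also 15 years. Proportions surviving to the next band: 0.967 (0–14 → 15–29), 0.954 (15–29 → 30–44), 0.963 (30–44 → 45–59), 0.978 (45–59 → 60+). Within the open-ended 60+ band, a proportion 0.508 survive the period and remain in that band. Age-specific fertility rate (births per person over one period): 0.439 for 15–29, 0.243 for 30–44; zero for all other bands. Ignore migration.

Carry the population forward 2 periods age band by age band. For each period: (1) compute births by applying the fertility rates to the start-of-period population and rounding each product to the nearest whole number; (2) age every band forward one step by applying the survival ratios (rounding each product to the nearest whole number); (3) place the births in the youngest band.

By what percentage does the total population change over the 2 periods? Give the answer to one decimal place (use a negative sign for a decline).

Period 1:
Births: 8000 × 0.439 = 3512  |  10000 × 0.243 = 2430 ⇒ total 5942
15–29: 1400 × 0.967 = 1354
30–44: 8000 × 0.954 = 7632
45–59: 10000 × 0.963 = 9630
60+: 2000 × 0.978 + 7800 × 0.508 = 1956 + 3962 = 5918
→ [5942, 1354, 7632, 9630, 5918]
Period 2:
Births: 1354 × 0.439 = 594  |  7632 × 0.243 = 1855 ⇒ total 2449
15–29: 5942 × 0.967 = 5746
30–44: 1354 × 0.954 = 1292
45–59: 7632 × 0.963 = 7350
60+: 9630 × 0.978 + 5918 × 0.508 = 9418 + 3006 = 12424
→ [2449, 5746, 1292, 7350, 12424]
Total: 29200 → 29261; change = 61; percentage change = 0.2%

0.2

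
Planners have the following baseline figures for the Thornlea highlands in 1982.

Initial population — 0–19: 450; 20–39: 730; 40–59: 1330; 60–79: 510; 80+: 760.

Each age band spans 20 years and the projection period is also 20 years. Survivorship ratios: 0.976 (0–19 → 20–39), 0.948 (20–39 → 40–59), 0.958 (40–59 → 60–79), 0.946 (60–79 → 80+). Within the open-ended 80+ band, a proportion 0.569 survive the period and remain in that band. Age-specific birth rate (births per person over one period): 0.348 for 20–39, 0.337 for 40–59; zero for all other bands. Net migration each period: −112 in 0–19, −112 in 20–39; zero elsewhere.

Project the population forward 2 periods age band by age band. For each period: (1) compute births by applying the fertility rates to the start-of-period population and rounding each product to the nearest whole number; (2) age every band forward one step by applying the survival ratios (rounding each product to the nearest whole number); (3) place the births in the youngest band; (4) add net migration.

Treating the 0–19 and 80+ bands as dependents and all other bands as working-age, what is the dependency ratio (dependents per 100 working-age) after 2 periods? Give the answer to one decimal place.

Let group 1 be 0–19 through group 5 = 80+.
Period 1.
Births: 730 × 0.348 = 254, 1330 × 0.337 = 448 ⇒ total 702
Group 2: 450 × 0.976 = 439
Group 3: 730 × 0.948 = 692
Group 4: 1330 × 0.958 = 1274
Group 5: 510 × 0.946 + 760 × 0.569 = 482 + 432 = 914
Net migration: Group 1 − 112 → 590; Group 2 − 112 → 327
→ [590, 327, 692, 1274, 914]
Period 2.
Births: 327 × 0.348 = 114, 692 × 0.337 = 233 ⇒ total 347
Group 2: 590 × 0.976 = 576
Group 3: 327 × 0.948 = 310
Group 4: 692 × 0.958 = 663
Group 5: 1274 × 0.946 + 914 × 0.569 = 1205 + 520 = 1725
Net migration: Group 1 − 112 → 235; Group 2 − 112 → 464
→ [235, 464, 310, 663, 1725]
Dependents (band 0–19 + band 80+) = 235 + 1725 = 1960; working-age = 1437; ratio = 1960/1437 × 100 = 136.4

136.4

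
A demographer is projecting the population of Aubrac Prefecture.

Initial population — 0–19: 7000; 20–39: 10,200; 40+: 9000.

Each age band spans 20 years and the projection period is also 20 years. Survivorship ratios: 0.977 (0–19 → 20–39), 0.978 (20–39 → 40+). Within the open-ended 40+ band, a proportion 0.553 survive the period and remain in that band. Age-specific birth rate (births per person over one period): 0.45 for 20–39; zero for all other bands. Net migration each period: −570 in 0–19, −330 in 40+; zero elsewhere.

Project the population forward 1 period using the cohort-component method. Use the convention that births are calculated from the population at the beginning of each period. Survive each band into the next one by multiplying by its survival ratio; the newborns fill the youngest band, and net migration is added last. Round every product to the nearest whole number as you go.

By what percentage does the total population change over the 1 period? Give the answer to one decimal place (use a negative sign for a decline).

— Period 1 —
Births: 10200 × 0.45 = 4590
20–39: 7000 × 0.977 = 6839
40+: 10200 × 0.978 + 9000 × 0.553 = 9976 + 4977 = 14953
Net migration: 0–19 − 570 → 4020; 40+ − 330 → 14623
End of period: [4020, 6839, 14623]
Total: 26200 → 25482; change = -718; percentage change = -2.7%

-2.7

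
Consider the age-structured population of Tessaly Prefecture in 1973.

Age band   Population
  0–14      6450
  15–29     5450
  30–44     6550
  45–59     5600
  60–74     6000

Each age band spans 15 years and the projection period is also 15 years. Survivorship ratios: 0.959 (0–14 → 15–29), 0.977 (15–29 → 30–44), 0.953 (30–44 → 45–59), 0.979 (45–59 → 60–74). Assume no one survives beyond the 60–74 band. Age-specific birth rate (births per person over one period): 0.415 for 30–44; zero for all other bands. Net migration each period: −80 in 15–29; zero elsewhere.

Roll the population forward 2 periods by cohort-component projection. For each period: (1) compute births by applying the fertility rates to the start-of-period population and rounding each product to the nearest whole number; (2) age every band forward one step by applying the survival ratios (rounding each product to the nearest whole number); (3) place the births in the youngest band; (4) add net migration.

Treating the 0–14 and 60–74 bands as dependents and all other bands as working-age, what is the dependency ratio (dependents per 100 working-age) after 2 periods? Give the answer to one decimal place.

(Groups numbered youngest = 1 to oldest = 5.)
Period 1.
Births: 6550 * 0.415 = 2718
Group 2: 6450 * 0.959 = 6186
Group 3: 5450 * 0.977 = 5325
Group 4: 6550 * 0.953 = 6242
Group 5: 5600 * 0.979 = 5482
Net migration: Group 2 − 80 → 6106
Population now: 0–14=2718, 15–29=6106, 30–44=5325, 45–59=6242, 60–74=5482
Period 2.
Births: 5325 * 0.415 = 2210
Group 2: 2718 * 0.959 = 2607
Group 3: 6106 * 0.977 = 5966
Group 4: 5325 * 0.953 = 5075
Group 5: 6242 * 0.979 = 6111
Net migration: Group 2 − 80 → 2527
Population now: 0–14=2210, 15–29=2527, 30–44=5966, 45–59=5075, 60–74=6111
Dependents (band 0–14 + band 60–74) = 2210 + 6111 = 8321; working-age = 13568; ratio = 8321/13568 × 100 = 61.3

61.3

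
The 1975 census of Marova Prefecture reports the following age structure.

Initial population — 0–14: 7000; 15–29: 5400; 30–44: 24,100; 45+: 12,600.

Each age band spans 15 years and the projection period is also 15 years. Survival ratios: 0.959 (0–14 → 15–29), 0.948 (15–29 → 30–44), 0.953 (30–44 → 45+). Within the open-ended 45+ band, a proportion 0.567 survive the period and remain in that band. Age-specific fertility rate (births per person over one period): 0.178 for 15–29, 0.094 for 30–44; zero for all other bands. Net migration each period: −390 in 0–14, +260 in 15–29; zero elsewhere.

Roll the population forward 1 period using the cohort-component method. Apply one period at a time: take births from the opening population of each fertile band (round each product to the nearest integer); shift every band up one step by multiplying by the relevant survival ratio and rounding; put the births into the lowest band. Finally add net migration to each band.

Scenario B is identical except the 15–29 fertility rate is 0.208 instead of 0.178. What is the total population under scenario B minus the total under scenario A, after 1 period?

162

After projecting period 1:
Births: 5400 * 0.178 = 961, 24100 * 0.094 = 2265 ⇒ total 3226
15–29: 7000 * 0.959 = 6713
30–44: 5400 * 0.948 = 5119
45+: 24100 * 0.953 + 12600 * 0.567 = 22967 + 7144 = 30111
Net migration: 0–14 − 390 → 2836; 15–29 + 260 → 6973
Giving 2836 / 6973 / 5119 / 30111.
Scenario A total after 1 period: 45039
Scenario B projection —
After projecting period 1:
Births: 5400 * 0.208 = 1123, 24100 * 0.094 = 2265 ⇒ total 3388
15–29: 7000 * 0.959 = 6713
30–44: 5400 * 0.948 = 5119
45+: 24100 * 0.953 + 12600 * 0.567 = 22967 + 7144 = 30111
Net migration: 0–14 − 390 → 2998; 15–29 + 260 → 6973
Giving 2998 / 6973 / 5119 / 30111.
Scenario B total after 1 period: 45201
Difference B − A = 45201 − 45039 = 162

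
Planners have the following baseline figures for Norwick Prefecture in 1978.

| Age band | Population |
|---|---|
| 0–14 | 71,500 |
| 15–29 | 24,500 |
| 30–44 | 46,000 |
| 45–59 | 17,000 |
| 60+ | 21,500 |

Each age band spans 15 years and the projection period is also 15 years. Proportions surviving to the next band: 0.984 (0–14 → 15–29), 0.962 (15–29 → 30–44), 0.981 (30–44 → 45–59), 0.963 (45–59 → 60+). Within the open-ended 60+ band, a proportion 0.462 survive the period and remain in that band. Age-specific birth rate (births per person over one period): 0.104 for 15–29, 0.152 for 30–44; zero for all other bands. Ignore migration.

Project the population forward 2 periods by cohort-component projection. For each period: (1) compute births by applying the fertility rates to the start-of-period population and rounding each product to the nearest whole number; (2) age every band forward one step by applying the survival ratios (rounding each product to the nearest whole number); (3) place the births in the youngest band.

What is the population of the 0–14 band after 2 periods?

(Bands numbered youngest = 1 to oldest = 5.)
Period 1:
Births: 24500 × 0.104 = 2548 ; 46000 × 0.152 = 6992 — total 9540
Band 2: 71500 × 0.984 = 70356
Band 3: 24500 × 0.962 = 23569
Band 4: 46000 × 0.981 = 45126
Band 5: 17000 × 0.963 + 21500 × 0.462 = 16371 + 9933 = 26304
End of period: [9540, 70356, 23569, 45126, 26304]
Period 2:
Births: 70356 × 0.104 = 7317 ; 23569 × 0.152 = 3582 — total 10899
Band 2: 9540 × 0.984 = 9387
Band 3: 70356 × 0.962 = 67682
Band 4: 23569 × 0.981 = 23121
Band 5: 45126 × 0.963 + 26304 × 0.462 = 43456 + 12152 = 55608
End of period: [10899, 9387, 67682, 23121, 55608]

10899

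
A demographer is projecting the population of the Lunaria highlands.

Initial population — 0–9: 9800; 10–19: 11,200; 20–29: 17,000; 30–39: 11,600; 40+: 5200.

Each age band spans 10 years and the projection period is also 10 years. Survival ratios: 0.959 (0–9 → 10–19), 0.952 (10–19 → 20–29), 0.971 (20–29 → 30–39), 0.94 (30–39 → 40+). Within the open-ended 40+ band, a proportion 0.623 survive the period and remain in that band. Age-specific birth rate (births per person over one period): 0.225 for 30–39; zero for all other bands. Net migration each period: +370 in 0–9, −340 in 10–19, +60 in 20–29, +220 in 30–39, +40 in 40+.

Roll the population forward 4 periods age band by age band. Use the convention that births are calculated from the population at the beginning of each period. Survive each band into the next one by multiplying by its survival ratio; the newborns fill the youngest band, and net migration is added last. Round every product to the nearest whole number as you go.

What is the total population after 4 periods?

34713

[period 1]
Births: 11600 × 0.225 = 2610
10–19: 9800 × 0.959 = 9398
20–29: 11200 × 0.952 = 10662
30–39: 17000 × 0.971 = 16507
40+: 11600 × 0.94 + 5200 × 0.623 = 10904 + 3240 = 14144
Net migration: 0–9 + 370 → 2980; 10–19 − 340 → 9058; 20–29 + 60 → 10722; 30–39 + 220 → 16727; 40+ + 40 → 14184
Giving 2980 / 9058 / 10722 / 16727 / 14184.
[period 2]
Births: 16727 × 0.225 = 3764
10–19: 2980 × 0.959 = 2858
20–29: 9058 × 0.952 = 8623
30–39: 10722 × 0.971 = 10411
40+: 16727 × 0.94 + 14184 × 0.623 = 15723 + 8837 = 24560
Net migration: 0–9 + 370 → 4134; 10–19 − 340 → 2518; 20–29 + 60 → 8683; 30–39 + 220 → 10631; 40+ + 40 → 24600
Giving 4134 / 2518 / 8683 / 10631 / 24600.
[period 3]
Births: 10631 × 0.225 = 2392
10–19: 4134 × 0.959 = 3965
20–29: 2518 × 0.952 = 2397
30–39: 8683 × 0.971 = 8431
40+: 10631 × 0.94 + 24600 × 0.623 = 9993 + 15326 = 25319
Net migration: 0–9 + 370 → 2762; 10–19 − 340 → 3625; 20–29 + 60 → 2457; 30–39 + 220 → 8651; 40+ + 40 → 25359
Giving 2762 / 3625 / 2457 / 8651 / 25359.
[period 4]
Births: 8651 × 0.225 = 1946
10–19: 2762 × 0.959 = 2649
20–29: 3625 × 0.952 = 3451
30–39: 2457 × 0.971 = 2386
40+: 8651 × 0.94 + 25359 × 0.623 = 8132 + 15799 = 23931
Net migration: 0–9 + 370 → 2316; 10–19 − 340 → 2309; 20–29 + 60 → 3511; 30–39 + 220 → 2606; 40+ + 40 → 23971
Giving 2316 / 2309 / 3511 / 2606 / 23971.
Total after period 4: 2316 + 2309 + 3511 + 2606 + 23971 = 34713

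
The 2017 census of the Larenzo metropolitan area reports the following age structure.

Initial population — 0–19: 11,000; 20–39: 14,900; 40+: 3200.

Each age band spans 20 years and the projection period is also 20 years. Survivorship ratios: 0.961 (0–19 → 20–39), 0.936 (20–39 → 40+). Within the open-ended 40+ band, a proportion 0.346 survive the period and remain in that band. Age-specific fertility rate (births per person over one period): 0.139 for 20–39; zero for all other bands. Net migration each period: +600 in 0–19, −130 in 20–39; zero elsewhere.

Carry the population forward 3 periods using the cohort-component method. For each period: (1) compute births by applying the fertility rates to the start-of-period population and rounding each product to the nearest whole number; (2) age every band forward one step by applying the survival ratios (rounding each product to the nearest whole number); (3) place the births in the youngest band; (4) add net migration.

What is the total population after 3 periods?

— Period 1 —
Births: 14900 × 0.139 = 2071
20–39: 11000 × 0.961 = 10571
40+: 14900 × 0.936 + 3200 × 0.346 = 13946 + 1107 = 15053
Net migration: 0–19 + 600 → 2671; 20–39 − 130 → 10441
Population now: 0–19=2671, 20–39=10441, 40+=15053
— Period 2 —
Births: 10441 × 0.139 = 1451
20–39: 2671 × 0.961 = 2567
40+: 10441 × 0.936 + 15053 × 0.346 = 9773 + 5208 = 14981
Net migration: 0–19 + 600 → 2051; 20–39 − 130 → 2437
Population now: 0–19=2051, 20–39=2437, 40+=14981
— Period 3 —
Births: 2437 × 0.139 = 339
20–39: 2051 × 0.961 = 1971
40+: 2437 × 0.936 + 14981 × 0.346 = 2281 + 5183 = 7464
Net migration: 0–19 + 600 → 939; 20–39 − 130 → 1841
Population now: 0–19=939, 20–39=1841, 40+=7464
Total after period 3: 939 + 1841 + 7464 = 10244

10244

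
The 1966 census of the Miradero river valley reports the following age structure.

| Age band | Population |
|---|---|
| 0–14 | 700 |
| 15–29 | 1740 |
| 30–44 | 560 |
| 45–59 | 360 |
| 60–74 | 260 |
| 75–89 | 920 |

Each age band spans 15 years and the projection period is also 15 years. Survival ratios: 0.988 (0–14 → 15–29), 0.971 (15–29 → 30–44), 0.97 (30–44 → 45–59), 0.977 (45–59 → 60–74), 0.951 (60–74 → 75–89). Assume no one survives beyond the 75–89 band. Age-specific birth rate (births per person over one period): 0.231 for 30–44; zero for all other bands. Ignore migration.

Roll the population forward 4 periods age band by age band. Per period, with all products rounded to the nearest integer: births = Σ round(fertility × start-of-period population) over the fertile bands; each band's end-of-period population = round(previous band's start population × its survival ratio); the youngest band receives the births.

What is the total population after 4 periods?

Numbering the groups 1..6 from youngest to oldest:
[period 1]
Births: 560 × 0.231 = 129
Group 2: 700 × 0.988 = 692
Group 3: 1740 × 0.971 = 1690
Group 4: 560 × 0.97 = 543
Group 5: 360 × 0.977 = 352
Group 6: 260 × 0.951 = 247
→ [129, 692, 1690, 543, 352, 247]
[period 2]
Births: 1690 × 0.231 = 390
Group 2: 129 × 0.988 = 127
Group 3: 692 × 0.971 = 672
Group 4: 1690 × 0.97 = 1639
Group 5: 543 × 0.977 = 531
Group 6: 352 × 0.951 = 335
→ [390, 127, 672, 1639, 531, 335]
[period 3]
Births: 672 × 0.231 = 155
Group 2: 390 × 0.988 = 385
Group 3: 127 × 0.971 = 123
Group 4: 672 × 0.97 = 652
Group 5: 1639 × 0.977 = 1601
Group 6: 531 × 0.951 = 505
→ [155, 385, 123, 652, 1601, 505]
[period 4]
Births: 123 × 0.231 = 28
Group 2: 155 × 0.988 = 153
Group 3: 385 × 0.971 = 374
Group 4: 123 × 0.97 = 119
Group 5: 652 × 0.977 = 637
Group 6: 1601 × 0.951 = 1523
→ [28, 153, 374, 119, 637, 1523]
Total after period 4: 28 + 153 + 374 + 119 + 637 + 1523 = 2834

2834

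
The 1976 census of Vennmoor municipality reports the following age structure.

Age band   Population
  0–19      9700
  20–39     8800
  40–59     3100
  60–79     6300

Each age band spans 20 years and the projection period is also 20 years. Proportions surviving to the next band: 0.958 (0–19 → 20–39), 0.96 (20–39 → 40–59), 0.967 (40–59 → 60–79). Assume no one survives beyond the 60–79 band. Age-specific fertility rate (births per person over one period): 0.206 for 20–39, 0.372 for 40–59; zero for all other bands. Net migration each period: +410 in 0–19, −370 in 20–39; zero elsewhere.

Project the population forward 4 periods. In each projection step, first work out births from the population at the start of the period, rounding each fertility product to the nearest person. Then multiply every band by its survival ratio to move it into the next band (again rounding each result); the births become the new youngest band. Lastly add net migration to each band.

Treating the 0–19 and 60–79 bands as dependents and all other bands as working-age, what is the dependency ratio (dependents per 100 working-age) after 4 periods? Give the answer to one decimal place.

Period 1:
Births: 8800 * 0.206 = 1813, 3100 * 0.372 = 1153 → total 2966
20–39: 9700 * 0.958 = 9293
40–59: 8800 * 0.96 = 8448
60–79: 3100 * 0.967 = 2998
Net migration: 0–19 + 410 → 3376; 20–39 − 370 → 8923
Population now: 0–19=3376, 20–39=8923, 40–59=8448, 60–79=2998
Period 2:
Births: 8923 * 0.206 = 1838, 8448 * 0.372 = 3143 → total 4981
20–39: 3376 * 0.958 = 3234
40–59: 8923 * 0.96 = 8566
60–79: 8448 * 0.967 = 8169
Net migration: 0–19 + 410 → 5391; 20–39 − 370 → 2864
Population now: 0–19=5391, 20–39=2864, 40–59=8566, 60–79=8169
Period 3:
Births: 2864 * 0.206 = 590, 8566 * 0.372 = 3187 → total 3777
20–39: 5391 * 0.958 = 5165
40–59: 2864 * 0.96 = 2749
60–79: 8566 * 0.967 = 8283
Net migration: 0–19 + 410 → 4187; 20–39 − 370 → 4795
Population now: 0–19=4187, 20–39=4795, 40–59=2749, 60–79=8283
Period 4:
Births: 4795 * 0.206 = 988, 2749 * 0.372 = 1023 → total 2011
20–39: 4187 * 0.958 = 4011
40–59: 4795 * 0.96 = 4603
60–79: 2749 * 0.967 = 2658
Net migration: 0–19 + 410 → 2421; 20–39 − 370 → 3641
Population now: 0–19=2421, 20–39=3641, 40–59=4603, 60–79=2658
Dependents (band 0–19 + band 60–79) = 2421 + 2658 = 5079; working-age = 8244; ratio = 5079/8244 × 100 = 61.6

61.6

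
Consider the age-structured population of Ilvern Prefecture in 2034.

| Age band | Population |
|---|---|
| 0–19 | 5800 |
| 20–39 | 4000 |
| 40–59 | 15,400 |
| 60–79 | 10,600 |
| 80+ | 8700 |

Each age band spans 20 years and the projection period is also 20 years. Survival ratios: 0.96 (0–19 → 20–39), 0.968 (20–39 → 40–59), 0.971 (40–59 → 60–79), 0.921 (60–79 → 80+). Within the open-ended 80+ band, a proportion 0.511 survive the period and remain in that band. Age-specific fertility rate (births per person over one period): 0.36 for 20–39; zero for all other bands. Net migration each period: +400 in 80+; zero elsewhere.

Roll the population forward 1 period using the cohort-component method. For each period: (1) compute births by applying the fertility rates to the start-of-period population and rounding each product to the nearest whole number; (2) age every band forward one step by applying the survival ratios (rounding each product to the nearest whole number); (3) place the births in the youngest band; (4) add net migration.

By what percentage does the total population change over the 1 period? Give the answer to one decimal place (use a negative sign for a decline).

— Period 1 —
Births: 4000 × 0.36 = 1440
20–39: 5800 × 0.96 = 5568
40–59: 4000 × 0.968 = 3872
60–79: 15400 × 0.971 = 14953
80+: 10600 × 0.921 + 8700 × 0.511 = 9763 + 4446 = 14209
Net migration: 80+ + 400 → 14609
Giving 1440 / 5568 / 3872 / 14953 / 14609.
Total: 44500 → 40442; change = -4058; percentage change = -9.1%

-9.1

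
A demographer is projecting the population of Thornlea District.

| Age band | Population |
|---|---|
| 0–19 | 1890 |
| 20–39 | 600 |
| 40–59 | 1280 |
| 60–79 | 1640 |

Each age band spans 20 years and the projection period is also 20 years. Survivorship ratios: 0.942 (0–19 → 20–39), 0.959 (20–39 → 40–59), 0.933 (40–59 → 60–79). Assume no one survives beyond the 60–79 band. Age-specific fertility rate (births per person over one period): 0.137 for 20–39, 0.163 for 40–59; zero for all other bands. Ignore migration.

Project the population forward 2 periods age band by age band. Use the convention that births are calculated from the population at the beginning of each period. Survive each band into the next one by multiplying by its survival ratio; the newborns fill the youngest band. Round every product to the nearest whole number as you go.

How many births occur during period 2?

(Bands numbered youngest = 1 to oldest = 4.)
Period 1:
Births: 600 × 0.137 = 82 ; 1280 × 0.163 = 209 — total 291
Band 2: 1890 × 0.942 = 1780
Band 3: 600 × 0.959 = 575
Band 4: 1280 × 0.933 = 1194
Giving 291 / 1780 / 575 / 1194.
Period 2:
Births: 1780 × 0.137 = 244 ; 575 × 0.163 = 94 — total 338
Band 2: 291 × 0.942 = 274
Band 3: 1780 × 0.959 = 1707
Band 4: 575 × 0.933 = 536
Giving 338 / 274 / 1707 / 536.

338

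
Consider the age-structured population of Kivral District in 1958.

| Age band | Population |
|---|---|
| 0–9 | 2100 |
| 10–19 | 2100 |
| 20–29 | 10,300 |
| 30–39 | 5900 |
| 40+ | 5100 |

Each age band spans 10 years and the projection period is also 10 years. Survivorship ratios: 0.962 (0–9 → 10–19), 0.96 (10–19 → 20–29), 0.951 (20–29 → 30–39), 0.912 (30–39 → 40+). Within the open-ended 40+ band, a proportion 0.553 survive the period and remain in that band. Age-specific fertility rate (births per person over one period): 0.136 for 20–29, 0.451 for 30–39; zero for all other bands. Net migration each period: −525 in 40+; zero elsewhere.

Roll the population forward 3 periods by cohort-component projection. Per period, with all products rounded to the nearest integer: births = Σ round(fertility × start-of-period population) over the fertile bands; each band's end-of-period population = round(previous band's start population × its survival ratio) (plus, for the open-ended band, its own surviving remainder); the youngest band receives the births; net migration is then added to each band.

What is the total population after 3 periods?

[period 1]
Births: 10300 × 0.136 = 1401 ; 5900 × 0.451 = 2661 — total 4062
10–19: 2100 × 0.962 = 2020
20–29: 2100 × 0.96 = 2016
30–39: 10300 × 0.951 = 9795
40+: 5900 × 0.912 + 5100 × 0.553 = 5381 + 2820 = 8201
Net migration: 40+ − 525 → 7676
→ [4062, 2020, 2016, 9795, 7676]
[period 2]
Births: 2016 × 0.136 = 274 ; 9795 × 0.451 = 4418 — total 4692
10–19: 4062 × 0.962 = 3908
20–29: 2020 × 0.96 = 1939
30–39: 2016 × 0.951 = 1917
40+: 9795 × 0.912 + 7676 × 0.553 = 8933 + 4245 = 13178
Net migration: 40+ − 525 → 12653
→ [4692, 3908, 1939, 1917, 12653]
[period 3]
Births: 1939 × 0.136 = 264 ; 1917 × 0.451 = 865 — total 1129
10–19: 4692 × 0.962 = 4514
20–29: 3908 × 0.96 = 3752
30–39: 1939 × 0.951 = 1844
40+: 1917 × 0.912 + 12653 × 0.553 = 1748 + 6997 = 8745
Net migration: 40+ − 525 → 8220
→ [1129, 4514, 3752, 1844, 8220]
Total after period 3: 1129 + 4514 + 3752 + 1844 + 8220 = 19459

19459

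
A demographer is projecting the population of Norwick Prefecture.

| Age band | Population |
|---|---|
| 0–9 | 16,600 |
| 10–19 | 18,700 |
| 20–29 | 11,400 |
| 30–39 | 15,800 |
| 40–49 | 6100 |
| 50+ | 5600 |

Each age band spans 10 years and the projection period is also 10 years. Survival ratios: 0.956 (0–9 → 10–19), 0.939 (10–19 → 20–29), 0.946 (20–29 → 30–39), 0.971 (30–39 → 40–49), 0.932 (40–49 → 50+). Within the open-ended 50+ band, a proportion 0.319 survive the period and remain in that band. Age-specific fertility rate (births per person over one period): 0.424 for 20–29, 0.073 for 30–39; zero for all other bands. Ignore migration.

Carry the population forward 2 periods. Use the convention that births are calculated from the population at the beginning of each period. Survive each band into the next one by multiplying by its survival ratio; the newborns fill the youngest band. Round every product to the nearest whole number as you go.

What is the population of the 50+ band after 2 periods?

16682

Period 1:
Births: 11400 × 0.424 = 4834 ; 15800 × 0.073 = 1153 → 5987
10–19: 16600 × 0.956 = 15870
20–29: 18700 × 0.939 = 17559
30–39: 11400 × 0.946 = 10784
40–49: 15800 × 0.971 = 15342
50+: 6100 × 0.932 + 5600 × 0.319 = 5685 + 1786 = 7471
Giving 5987 / 15870 / 17559 / 10784 / 15342 / 7471.
Period 2:
Births: 17559 × 0.424 = 7445 ; 10784 × 0.073 = 787 → 8232
10–19: 5987 × 0.956 = 5724
20–29: 15870 × 0.939 = 14902
30–39: 17559 × 0.946 = 16611
40–49: 10784 × 0.971 = 10471
50+: 15342 × 0.932 + 7471 × 0.319 = 14299 + 2383 = 16682
Giving 8232 / 5724 / 14902 / 16611 / 10471 / 16682.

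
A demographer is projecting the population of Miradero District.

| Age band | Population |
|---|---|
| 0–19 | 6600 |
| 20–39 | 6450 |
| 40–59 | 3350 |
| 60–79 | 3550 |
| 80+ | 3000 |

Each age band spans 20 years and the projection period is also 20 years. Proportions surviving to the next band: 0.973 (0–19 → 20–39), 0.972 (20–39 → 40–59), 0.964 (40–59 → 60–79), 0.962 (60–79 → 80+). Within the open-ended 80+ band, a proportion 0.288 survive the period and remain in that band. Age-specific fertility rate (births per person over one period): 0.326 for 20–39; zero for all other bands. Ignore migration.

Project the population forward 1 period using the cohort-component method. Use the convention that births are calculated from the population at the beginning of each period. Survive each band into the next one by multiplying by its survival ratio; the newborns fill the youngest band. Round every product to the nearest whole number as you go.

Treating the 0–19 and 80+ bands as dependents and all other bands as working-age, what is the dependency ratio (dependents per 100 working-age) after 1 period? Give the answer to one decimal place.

[period 1]
Births: 6450 × 0.326 = 2103
20–39: 6600 × 0.973 = 6422
40–59: 6450 × 0.972 = 6269
60–79: 3350 × 0.964 = 3229
80+: 3550 × 0.962 + 3000 × 0.288 = 3415 + 864 = 4279
Giving 2103 / 6422 / 6269 / 3229 / 4279.
Dependents (band 0–19 + band 80+) = 2103 + 4279 = 6382; working-age = 15920; ratio = 6382/15920 × 100 = 40.1

40.1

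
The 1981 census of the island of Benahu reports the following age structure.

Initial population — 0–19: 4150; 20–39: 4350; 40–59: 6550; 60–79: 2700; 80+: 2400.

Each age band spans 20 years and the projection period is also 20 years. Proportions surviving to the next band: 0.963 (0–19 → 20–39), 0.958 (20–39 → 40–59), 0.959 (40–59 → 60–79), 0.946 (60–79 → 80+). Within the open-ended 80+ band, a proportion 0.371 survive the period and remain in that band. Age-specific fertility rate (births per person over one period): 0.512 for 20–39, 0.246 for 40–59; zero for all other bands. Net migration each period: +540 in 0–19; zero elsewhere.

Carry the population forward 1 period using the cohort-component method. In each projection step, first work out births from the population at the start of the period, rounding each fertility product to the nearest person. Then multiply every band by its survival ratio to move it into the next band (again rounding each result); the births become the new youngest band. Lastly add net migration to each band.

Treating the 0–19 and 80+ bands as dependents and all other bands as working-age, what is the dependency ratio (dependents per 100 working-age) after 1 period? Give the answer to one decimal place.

54.2

(Bands numbered youngest = 1 to oldest = 5.)
[period 1]
Births: 4350 × 0.512 = 2227 ; 6550 × 0.246 = 1611 ⇒ total 3838
Band 2: 4150 × 0.963 = 3996
Band 3: 4350 × 0.958 = 4167
Band 4: 6550 × 0.959 = 6281
Band 5: 2700 × 0.946 + 2400 × 0.371 = 2554 + 890 = 3444
Net migration: Band 1 + 540 → 4378
Giving 4378 / 3996 / 4167 / 6281 / 3444.
Dependents (band 0–19 + band 80+) = 4378 + 3444 = 7822; working-age = 14444; ratio = 7822/14444 × 100 = 54.2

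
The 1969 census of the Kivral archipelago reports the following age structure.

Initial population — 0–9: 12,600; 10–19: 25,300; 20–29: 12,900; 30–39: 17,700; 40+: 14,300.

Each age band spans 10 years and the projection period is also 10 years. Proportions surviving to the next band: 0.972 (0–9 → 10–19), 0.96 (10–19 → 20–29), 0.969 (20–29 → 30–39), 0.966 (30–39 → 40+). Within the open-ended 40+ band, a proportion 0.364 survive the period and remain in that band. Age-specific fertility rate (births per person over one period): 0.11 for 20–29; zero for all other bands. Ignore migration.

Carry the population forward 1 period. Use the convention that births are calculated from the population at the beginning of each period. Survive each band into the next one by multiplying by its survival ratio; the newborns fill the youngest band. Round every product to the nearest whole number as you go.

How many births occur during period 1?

After projecting period 1:
Births: 12900 × 0.11 = 1419
10–19: 12600 × 0.972 = 12247
20–29: 25300 × 0.96 = 24288
30–39: 12900 × 0.969 = 12500
40+: 17700 × 0.966 + 14300 × 0.364 = 17098 + 5205 = 22303
Population now: 0–9=1419, 10–19=12247, 20–29=24288, 30–39=12500, 40+=22303

1419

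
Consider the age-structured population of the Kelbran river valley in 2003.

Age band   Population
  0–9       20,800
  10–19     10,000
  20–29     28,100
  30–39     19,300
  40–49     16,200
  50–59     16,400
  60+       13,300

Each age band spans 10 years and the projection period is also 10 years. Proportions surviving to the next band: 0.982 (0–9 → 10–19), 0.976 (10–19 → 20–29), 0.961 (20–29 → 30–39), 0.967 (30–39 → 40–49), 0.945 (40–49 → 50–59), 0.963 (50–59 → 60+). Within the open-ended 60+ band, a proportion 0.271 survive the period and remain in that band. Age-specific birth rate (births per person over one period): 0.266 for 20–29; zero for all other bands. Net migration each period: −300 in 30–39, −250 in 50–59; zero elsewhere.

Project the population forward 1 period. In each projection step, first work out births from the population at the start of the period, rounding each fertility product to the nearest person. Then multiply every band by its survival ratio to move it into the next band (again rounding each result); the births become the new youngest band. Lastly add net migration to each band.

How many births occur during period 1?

Call the bands 1 to 7, youngest first.
Period 1:
Births: 28100 × 0.266 = 7475
Band 2: 20800 × 0.982 = 20426
Band 3: 10000 × 0.976 = 9760
Band 4: 28100 × 0.961 = 27004
Band 5: 19300 × 0.967 = 18663
Band 6: 16200 × 0.945 = 15309
Band 7: 16400 × 0.963 + 13300 × 0.271 = 15793 + 3604 = 19397
Net migration: Band 4 − 300 → 26704; Band 6 − 250 → 15059
Giving 7475 / 20426 / 9760 / 26704 / 18663 / 15059 / 19397.

7475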